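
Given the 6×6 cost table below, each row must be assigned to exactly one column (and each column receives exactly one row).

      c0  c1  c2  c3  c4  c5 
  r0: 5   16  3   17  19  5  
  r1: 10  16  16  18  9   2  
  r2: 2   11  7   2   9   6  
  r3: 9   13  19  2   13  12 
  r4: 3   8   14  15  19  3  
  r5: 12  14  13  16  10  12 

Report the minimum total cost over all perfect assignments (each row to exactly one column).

optimal assignment: row0→col2 (cost 3), row1→col5 (cost 2), row2→col0 (cost 2), row3→col3 (cost 2), row4→col1 (cost 8), row5→col4 (cost 10)
total = 3 + 2 + 2 + 2 + 8 + 10 = 27

Minimum assignment cost: 27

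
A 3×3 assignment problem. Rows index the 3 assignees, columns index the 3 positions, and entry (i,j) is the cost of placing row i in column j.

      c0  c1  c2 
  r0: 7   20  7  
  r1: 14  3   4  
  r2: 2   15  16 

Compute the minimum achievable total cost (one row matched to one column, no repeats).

optimal assignment: row0→col2 (cost 7), row1→col1 (cost 3), row2→col0 (cost 2)
total = 7 + 3 + 2 = 12

Minimum assignment cost: 12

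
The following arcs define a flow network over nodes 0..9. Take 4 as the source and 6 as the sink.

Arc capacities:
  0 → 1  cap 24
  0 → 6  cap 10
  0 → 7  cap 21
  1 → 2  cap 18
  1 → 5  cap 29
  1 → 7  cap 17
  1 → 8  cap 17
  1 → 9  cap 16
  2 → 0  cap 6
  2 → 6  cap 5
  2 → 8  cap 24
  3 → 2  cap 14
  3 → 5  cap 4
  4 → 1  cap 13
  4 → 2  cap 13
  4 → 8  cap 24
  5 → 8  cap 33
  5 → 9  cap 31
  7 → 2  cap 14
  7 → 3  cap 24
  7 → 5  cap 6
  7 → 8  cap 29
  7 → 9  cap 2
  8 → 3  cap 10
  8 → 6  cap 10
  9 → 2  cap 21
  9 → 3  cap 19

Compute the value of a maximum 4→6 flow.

Maximum flow value: 21

augment #1: 4→2→6 bottleneck 5, total now 5
augment #2: 4→8→6 bottleneck 10, total now 15
augment #3: 4→2→0→6 bottleneck 6, total now 21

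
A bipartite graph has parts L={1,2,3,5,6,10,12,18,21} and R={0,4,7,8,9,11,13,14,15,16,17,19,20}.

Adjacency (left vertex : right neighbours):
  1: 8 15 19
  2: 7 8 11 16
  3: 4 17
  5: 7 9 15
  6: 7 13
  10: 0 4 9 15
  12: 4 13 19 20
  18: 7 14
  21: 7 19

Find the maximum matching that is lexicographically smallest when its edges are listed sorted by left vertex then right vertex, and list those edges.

Lex-smallest maximum matching: {(1,8), (2,7), (3,4), (5,9), (6,13), (10,0), (12,20), (18,14), (21,19)}

|M| = 9 (so the lex-smallest maximum matching has 9 edges)
process left vertices in ascending order; for each, take the smallest-labelled available neighbour that still permits 9 edges overall, or leave it unmatched if none does
lex-smallest matching: {1-8, 2-7, 3-4, 5-9, 6-13, 10-0, 12-20, 18-14, 21-19}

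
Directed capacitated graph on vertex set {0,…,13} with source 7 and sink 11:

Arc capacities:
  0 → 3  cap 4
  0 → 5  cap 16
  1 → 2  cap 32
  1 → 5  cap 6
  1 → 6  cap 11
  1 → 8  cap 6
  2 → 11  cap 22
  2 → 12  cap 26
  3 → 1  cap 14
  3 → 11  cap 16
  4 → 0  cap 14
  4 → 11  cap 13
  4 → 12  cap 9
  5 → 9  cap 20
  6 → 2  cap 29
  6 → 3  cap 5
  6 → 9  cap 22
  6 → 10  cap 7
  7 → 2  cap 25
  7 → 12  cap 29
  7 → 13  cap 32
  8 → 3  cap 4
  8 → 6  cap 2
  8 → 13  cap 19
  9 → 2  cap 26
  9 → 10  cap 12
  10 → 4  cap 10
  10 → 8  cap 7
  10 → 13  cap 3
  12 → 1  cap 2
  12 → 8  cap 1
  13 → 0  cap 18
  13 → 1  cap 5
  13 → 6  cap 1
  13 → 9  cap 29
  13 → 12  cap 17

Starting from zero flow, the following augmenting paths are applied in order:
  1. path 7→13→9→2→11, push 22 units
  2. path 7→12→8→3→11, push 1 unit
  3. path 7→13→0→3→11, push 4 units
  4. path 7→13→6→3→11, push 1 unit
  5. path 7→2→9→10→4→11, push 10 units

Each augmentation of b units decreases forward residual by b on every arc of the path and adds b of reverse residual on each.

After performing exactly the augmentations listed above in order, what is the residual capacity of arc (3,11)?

after path 1 (7→13→9→2→11, push 22): res(3,11)=16
after path 2 (7→12→8→3→11, push 1): res(3,11)=15
after path 3 (7→13→0→3→11, push 4): res(3,11)=11
after path 4 (7→13→6→3→11, push 1): res(3,11)=10
after path 5 (7→2→9→10→4→11, push 10): res(3,11)=10

Residual capacity of (3,11): 10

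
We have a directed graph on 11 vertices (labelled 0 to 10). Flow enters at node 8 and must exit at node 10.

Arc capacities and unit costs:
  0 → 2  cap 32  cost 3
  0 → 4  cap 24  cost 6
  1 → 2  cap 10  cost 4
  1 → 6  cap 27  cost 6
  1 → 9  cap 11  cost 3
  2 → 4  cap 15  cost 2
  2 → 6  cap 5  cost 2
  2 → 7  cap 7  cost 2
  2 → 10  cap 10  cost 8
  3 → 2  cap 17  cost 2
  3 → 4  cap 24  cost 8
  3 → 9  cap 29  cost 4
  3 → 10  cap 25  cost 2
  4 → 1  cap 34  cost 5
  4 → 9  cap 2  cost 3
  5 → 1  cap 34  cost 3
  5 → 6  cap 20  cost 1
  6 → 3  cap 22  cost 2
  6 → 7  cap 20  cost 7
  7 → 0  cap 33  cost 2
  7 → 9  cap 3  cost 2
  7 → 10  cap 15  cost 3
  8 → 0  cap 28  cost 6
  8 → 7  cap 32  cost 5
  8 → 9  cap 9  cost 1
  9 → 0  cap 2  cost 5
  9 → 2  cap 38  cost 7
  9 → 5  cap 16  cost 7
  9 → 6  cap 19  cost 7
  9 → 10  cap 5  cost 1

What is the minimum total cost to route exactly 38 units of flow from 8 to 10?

Minimum cost for 38 units: 406

shortest-cost path #1: 8→9→10 push 5 @ unit cost 2 (adds 10)
shortest-cost path #2: 8→7→10 push 15 @ unit cost 8 (adds 120)
shortest-cost path #3: 8→9→6→3→10 push 4 @ unit cost 12 (adds 48)
shortest-cost path #4: 8→0→2→6→3→10 push 5 @ unit cost 15 (adds 75)
shortest-cost path #5: 8→0→2→10 push 9 @ unit cost 17 (adds 153)
total cost = 406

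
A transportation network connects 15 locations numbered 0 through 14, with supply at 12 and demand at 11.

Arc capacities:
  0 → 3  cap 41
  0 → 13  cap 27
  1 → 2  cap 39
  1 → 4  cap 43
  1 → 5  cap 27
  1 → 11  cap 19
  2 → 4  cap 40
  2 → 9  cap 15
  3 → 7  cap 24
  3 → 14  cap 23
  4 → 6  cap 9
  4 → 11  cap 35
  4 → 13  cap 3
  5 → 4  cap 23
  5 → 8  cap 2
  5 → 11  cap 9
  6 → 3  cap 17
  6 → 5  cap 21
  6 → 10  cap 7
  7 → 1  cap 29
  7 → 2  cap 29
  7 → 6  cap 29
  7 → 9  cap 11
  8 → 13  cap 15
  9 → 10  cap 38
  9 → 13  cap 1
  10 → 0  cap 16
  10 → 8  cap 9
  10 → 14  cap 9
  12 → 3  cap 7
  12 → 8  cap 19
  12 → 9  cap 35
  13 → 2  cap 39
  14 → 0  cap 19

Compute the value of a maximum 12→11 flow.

Maximum flow value: 48

augment #1: 12→3→7→1→11 bottleneck 7, total now 7
augment #2: 12→8→13→2→4→11 bottleneck 15, total now 22
augment #3: 12→9→13→2→4→11 bottleneck 1, total now 23
augment #4: 12→9→10→0→3→7→1→11 bottleneck 12, total now 35
augment #5: 12→9→10→0→13→2→4→11 bottleneck 4, total now 39
augment #6: 12→9→10→14→0→13→2→4→11 bottleneck 9, total now 48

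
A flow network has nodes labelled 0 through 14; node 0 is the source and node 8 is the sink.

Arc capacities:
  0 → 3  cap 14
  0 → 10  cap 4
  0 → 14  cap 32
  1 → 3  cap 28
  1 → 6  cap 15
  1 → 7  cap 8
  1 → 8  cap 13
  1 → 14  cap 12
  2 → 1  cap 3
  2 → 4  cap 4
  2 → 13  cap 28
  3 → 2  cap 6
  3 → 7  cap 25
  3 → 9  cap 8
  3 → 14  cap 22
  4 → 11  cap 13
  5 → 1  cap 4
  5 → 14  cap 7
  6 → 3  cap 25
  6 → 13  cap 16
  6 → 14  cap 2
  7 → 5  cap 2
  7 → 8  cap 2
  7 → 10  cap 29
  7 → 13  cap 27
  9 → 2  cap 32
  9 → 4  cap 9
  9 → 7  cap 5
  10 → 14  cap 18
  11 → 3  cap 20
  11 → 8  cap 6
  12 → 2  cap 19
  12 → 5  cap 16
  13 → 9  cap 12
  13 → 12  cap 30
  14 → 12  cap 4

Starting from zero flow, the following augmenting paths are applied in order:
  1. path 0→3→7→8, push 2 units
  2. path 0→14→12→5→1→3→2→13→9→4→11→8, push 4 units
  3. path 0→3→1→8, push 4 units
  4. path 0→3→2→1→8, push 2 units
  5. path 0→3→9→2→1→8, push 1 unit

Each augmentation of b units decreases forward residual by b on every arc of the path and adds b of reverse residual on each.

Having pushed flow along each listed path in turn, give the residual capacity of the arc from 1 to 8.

Residual capacity of (1,8): 6

after path 1 (0→3→7→8, push 2): res(1,8)=13
after path 2 (0→14→12→5→1→3→2→13→9→4→11→8, push 4): res(1,8)=13
after path 3 (0→3→1→8, push 4): res(1,8)=9
after path 4 (0→3→2→1→8, push 2): res(1,8)=7
after path 5 (0→3→9→2→1→8, push 1): res(1,8)=6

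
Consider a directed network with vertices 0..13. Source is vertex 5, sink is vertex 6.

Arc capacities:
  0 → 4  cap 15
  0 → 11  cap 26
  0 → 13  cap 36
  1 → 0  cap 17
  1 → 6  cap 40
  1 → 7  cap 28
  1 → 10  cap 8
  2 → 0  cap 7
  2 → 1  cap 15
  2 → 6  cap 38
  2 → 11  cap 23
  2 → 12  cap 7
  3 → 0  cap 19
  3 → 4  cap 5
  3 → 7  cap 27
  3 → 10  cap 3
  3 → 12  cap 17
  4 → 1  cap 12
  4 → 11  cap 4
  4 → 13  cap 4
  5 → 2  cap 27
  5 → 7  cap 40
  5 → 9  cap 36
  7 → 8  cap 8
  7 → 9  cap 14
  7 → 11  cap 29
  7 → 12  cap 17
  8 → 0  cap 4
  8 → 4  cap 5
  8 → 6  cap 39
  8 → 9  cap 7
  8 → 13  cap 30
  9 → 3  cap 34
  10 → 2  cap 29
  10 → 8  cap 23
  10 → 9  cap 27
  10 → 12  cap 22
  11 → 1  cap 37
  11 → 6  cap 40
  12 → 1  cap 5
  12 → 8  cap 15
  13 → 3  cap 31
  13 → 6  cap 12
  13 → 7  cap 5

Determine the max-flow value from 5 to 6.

augment #1: 5→2→6 bottleneck 27, total now 27
augment #2: 5→7→8→6 bottleneck 8, total now 35
augment #3: 5→7→11→6 bottleneck 29, total now 64
augment #4: 5→7→12→1→6 bottleneck 3, total now 67
augment #5: 5→9→3→0→11→6 bottleneck 11, total now 78
augment #6: 5→9→3→0→13→6 bottleneck 8, total now 86
augment #7: 5→9→3→4→1→6 bottleneck 5, total now 91
augment #8: 5→9→3→10→2→6 bottleneck 3, total now 94
augment #9: 5→9→3→12→1→6 bottleneck 2, total now 96
augment #10: 5→9→3→12→8→6 bottleneck 5, total now 101

Maximum flow value: 101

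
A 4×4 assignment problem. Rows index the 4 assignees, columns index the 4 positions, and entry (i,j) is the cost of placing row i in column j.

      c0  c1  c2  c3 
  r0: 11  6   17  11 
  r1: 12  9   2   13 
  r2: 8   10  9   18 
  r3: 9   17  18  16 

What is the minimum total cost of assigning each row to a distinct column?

Minimum assignment cost: 32

one of 2 optimal assignments: row0→col1 (cost 6), row1→col2 (cost 2), row2→col0 (cost 8), row3→col3 (cost 16)
total = 6 + 2 + 8 + 16 = 32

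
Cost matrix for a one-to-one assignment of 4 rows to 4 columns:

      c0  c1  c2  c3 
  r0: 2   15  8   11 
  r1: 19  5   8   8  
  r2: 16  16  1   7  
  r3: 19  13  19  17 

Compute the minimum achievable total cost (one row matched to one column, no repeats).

optimal assignment: row0→col0 (cost 2), row1→col3 (cost 8), row2→col2 (cost 1), row3→col1 (cost 13)
total = 2 + 8 + 1 + 13 = 24

Minimum assignment cost: 24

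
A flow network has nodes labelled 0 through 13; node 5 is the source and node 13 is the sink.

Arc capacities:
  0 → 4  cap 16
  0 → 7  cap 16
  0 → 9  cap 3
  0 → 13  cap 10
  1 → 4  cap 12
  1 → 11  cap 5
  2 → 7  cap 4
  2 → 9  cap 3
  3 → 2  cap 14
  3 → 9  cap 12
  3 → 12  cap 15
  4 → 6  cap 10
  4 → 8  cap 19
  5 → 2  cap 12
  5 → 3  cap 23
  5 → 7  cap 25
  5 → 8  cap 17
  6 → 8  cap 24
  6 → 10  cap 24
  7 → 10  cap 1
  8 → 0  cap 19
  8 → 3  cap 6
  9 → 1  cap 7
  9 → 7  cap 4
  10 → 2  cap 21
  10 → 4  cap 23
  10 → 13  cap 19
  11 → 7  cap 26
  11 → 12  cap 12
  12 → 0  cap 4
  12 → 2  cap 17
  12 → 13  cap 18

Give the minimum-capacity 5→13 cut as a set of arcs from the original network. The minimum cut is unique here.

Min-cut arcs: {(0,13), (4,6), (7,10), (12,13)} (total capacity 39)

augment #1: 5→3→12→13 push 15
augment #2: 5→7→10→13 push 1
augment #3: 5→8→0→13 push 10
augment #4: 5→2→9→1→11→12→13 push 3
augment #5: 5→8→0→4→6→10→13 push 7
augment #6: 5→3→9→1→4→6→10→13 push 3
max flow = 39; residual-reachable set from 5 gives S-side
cut edges (S→T): {(0,13), (4,6), (7,10), (12,13)} total cap 39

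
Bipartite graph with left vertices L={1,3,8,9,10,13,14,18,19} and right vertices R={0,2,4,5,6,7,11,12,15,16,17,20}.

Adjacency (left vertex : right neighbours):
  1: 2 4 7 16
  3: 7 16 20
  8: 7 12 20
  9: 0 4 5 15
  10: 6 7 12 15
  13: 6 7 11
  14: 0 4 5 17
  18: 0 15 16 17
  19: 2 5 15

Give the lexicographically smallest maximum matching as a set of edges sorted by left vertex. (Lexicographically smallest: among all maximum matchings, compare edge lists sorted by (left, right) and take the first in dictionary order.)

|M| = 9 (so the lex-smallest maximum matching has 9 edges)
process left vertices in ascending order; for each, take the smallest-labelled available neighbour that still permits 9 edges overall, or leave it unmatched if none does
lex-smallest matching: {1-2, 3-7, 8-12, 9-0, 10-6, 13-11, 14-4, 18-15, 19-5}

Lex-smallest maximum matching: {(1,2), (3,7), (8,12), (9,0), (10,6), (13,11), (14,4), (18,15), (19,5)}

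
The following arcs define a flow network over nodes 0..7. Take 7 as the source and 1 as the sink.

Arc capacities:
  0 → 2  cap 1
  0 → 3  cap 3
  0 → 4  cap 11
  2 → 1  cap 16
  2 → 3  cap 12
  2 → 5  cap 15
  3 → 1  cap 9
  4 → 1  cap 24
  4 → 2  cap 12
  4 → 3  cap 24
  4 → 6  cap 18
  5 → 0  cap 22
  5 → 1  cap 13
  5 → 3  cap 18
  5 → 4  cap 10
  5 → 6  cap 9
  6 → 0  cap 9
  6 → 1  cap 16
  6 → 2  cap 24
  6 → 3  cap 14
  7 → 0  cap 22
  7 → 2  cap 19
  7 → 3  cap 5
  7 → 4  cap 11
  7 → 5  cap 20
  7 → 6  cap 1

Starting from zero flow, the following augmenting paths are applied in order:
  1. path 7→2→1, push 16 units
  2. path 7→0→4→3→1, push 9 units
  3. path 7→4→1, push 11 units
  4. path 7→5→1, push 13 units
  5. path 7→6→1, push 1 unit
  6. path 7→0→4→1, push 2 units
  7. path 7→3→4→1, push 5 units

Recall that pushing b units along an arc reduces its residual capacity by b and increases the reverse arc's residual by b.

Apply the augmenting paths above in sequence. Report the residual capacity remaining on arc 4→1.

Residual capacity of (4,1): 6

after path 1 (7→2→1, push 16): res(4,1)=24
after path 2 (7→0→4→3→1, push 9): res(4,1)=24
after path 3 (7→4→1, push 11): res(4,1)=13
after path 4 (7→5→1, push 13): res(4,1)=13
after path 5 (7→6→1, push 1): res(4,1)=13
after path 6 (7→0→4→1, push 2): res(4,1)=11
after path 7 (7→3→4→1, push 5): res(4,1)=6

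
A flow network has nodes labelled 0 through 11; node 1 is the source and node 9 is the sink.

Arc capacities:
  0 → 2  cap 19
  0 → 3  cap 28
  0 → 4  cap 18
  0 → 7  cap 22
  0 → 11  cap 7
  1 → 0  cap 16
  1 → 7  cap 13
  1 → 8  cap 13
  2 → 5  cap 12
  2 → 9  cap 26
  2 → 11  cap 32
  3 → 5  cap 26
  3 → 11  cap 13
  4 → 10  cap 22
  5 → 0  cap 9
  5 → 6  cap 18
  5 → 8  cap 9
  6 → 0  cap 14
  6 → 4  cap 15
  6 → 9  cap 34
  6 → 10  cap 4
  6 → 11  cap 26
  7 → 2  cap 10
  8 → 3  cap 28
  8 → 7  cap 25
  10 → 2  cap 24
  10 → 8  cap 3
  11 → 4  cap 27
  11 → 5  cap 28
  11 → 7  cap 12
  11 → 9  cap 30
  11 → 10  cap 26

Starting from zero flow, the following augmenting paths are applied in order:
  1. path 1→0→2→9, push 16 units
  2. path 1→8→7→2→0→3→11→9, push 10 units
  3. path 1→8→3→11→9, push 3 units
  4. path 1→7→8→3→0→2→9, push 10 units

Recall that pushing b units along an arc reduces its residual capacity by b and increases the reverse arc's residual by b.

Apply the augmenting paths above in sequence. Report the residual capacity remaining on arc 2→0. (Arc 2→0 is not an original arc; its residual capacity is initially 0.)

Residual capacity of (2,0): 16

after path 1 (1→0→2→9, push 16): res(2,0)=16
after path 2 (1→8→7→2→0→3→11→9, push 10): res(2,0)=6
after path 3 (1→8→3→11→9, push 3): res(2,0)=6
after path 4 (1→7→8→3→0→2→9, push 10): res(2,0)=16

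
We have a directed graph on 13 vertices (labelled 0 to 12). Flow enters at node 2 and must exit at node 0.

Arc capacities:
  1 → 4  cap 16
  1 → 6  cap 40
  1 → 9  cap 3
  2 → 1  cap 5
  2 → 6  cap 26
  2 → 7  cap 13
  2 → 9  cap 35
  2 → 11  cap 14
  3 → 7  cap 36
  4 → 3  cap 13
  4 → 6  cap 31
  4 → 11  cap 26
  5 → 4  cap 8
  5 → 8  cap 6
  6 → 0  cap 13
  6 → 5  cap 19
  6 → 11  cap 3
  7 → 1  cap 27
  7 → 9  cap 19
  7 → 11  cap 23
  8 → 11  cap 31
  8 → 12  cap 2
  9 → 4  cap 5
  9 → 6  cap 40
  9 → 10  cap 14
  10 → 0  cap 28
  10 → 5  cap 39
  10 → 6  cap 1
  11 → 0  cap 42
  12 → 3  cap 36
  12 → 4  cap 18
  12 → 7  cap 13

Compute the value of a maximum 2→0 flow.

augment #1: 2→6→0 bottleneck 13, total now 13
augment #2: 2→11→0 bottleneck 14, total now 27
augment #3: 2→6→11→0 bottleneck 3, total now 30
augment #4: 2→7→11→0 bottleneck 13, total now 43
augment #5: 2→9→10→0 bottleneck 14, total now 57
augment #6: 2→1→4→11→0 bottleneck 5, total now 62
augment #7: 2→9→4→11→0 bottleneck 5, total now 67
augment #8: 2→6→5→4→11→0 bottleneck 2, total now 69

Maximum flow value: 69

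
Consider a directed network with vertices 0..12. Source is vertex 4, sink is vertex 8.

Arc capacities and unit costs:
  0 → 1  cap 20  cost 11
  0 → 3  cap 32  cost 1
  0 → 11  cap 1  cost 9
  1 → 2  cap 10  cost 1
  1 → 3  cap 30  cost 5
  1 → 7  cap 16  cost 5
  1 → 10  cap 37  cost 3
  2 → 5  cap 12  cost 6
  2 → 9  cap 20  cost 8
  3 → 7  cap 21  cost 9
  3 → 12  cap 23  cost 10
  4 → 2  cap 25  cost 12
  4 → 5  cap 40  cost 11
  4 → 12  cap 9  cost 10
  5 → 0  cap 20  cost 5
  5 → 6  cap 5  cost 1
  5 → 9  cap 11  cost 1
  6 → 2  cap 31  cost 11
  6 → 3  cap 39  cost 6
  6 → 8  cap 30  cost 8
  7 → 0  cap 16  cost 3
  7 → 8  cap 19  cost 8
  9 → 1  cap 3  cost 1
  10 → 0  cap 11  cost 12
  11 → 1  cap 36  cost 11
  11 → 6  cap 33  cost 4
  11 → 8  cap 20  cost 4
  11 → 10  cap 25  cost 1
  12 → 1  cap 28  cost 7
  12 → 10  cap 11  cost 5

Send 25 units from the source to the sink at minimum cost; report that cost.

Minimum cost for 25 units: 715

shortest-cost path #1: 4→5→6→8 push 5 @ unit cost 20 (adds 100)
shortest-cost path #2: 4→5→9→1→7→8 push 3 @ unit cost 26 (adds 78)
shortest-cost path #3: 4→5→0→11→8 push 1 @ unit cost 29 (adds 29)
shortest-cost path #4: 4→12→1→7→8 push 9 @ unit cost 30 (adds 270)
shortest-cost path #5: 4→5→0→3→7→8 push 7 @ unit cost 34 (adds 238)
total cost = 715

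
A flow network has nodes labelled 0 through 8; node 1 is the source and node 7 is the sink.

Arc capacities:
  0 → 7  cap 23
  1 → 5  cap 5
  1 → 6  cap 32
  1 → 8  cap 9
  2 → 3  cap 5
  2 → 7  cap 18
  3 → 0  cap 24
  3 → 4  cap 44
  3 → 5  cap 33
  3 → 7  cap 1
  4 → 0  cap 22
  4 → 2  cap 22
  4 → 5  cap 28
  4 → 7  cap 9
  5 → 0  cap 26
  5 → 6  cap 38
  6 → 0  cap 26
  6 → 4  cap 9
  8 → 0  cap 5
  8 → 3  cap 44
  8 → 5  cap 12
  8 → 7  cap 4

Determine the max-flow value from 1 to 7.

Maximum flow value: 41

augment #1: 1→8→7 bottleneck 4, total now 4
augment #2: 1→5→0→7 bottleneck 5, total now 9
augment #3: 1→6→0→7 bottleneck 18, total now 27
augment #4: 1→6→4→7 bottleneck 9, total now 36
augment #5: 1→8→3→7 bottleneck 1, total now 37
augment #6: 1→8→3→4→2→7 bottleneck 4, total now 41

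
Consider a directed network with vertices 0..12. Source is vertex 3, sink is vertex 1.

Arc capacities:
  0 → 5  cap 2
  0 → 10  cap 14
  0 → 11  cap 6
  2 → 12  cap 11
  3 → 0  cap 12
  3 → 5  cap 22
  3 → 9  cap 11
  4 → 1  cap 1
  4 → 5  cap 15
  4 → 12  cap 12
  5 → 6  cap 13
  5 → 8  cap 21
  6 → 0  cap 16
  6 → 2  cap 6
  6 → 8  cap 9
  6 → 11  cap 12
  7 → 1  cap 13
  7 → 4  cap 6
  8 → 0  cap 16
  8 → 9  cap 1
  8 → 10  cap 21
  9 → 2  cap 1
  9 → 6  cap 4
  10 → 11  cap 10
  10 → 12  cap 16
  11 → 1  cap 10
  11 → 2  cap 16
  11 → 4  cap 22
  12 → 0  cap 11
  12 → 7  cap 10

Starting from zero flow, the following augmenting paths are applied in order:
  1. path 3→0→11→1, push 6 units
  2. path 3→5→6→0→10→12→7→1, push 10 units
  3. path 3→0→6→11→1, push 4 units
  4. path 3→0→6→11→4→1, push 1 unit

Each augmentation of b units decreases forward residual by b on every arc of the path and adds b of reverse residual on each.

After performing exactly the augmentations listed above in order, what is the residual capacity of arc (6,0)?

Residual capacity of (6,0): 11

after path 1 (3→0→11→1, push 6): res(6,0)=16
after path 2 (3→5→6→0→10→12→7→1, push 10): res(6,0)=6
after path 3 (3→0→6→11→1, push 4): res(6,0)=10
after path 4 (3→0→6→11→4→1, push 1): res(6,0)=11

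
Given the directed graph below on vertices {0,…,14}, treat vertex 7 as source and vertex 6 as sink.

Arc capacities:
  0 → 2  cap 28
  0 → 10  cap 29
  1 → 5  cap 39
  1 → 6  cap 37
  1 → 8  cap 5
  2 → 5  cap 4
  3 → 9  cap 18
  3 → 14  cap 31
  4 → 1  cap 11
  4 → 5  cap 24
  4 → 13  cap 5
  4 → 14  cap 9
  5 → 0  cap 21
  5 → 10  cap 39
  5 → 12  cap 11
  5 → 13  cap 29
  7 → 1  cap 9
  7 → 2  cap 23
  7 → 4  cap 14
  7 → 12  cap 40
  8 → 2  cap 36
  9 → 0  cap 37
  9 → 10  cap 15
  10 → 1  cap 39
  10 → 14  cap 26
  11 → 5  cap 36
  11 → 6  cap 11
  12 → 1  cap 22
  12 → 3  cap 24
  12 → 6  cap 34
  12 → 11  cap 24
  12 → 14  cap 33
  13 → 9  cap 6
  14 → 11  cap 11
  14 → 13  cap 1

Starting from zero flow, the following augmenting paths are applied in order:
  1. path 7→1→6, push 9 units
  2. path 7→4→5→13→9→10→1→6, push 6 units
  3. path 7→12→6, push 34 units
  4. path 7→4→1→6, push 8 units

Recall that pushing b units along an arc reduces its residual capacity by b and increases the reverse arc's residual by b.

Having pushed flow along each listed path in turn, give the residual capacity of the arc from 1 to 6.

after path 1 (7→1→6, push 9): res(1,6)=28
after path 2 (7→4→5→13→9→10→1→6, push 6): res(1,6)=22
after path 3 (7→12→6, push 34): res(1,6)=22
after path 4 (7→4→1→6, push 8): res(1,6)=14

Residual capacity of (1,6): 14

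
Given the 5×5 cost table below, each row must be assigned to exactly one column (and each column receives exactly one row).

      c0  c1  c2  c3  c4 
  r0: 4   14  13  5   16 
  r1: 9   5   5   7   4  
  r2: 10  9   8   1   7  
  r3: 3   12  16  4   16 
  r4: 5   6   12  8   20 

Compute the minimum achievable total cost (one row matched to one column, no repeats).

Minimum assignment cost: 26

one of 4 optimal assignments: row0→col0 (cost 4), row1→col2 (cost 5), row2→col4 (cost 7), row3→col3 (cost 4), row4→col1 (cost 6)
total = 4 + 5 + 7 + 4 + 6 = 26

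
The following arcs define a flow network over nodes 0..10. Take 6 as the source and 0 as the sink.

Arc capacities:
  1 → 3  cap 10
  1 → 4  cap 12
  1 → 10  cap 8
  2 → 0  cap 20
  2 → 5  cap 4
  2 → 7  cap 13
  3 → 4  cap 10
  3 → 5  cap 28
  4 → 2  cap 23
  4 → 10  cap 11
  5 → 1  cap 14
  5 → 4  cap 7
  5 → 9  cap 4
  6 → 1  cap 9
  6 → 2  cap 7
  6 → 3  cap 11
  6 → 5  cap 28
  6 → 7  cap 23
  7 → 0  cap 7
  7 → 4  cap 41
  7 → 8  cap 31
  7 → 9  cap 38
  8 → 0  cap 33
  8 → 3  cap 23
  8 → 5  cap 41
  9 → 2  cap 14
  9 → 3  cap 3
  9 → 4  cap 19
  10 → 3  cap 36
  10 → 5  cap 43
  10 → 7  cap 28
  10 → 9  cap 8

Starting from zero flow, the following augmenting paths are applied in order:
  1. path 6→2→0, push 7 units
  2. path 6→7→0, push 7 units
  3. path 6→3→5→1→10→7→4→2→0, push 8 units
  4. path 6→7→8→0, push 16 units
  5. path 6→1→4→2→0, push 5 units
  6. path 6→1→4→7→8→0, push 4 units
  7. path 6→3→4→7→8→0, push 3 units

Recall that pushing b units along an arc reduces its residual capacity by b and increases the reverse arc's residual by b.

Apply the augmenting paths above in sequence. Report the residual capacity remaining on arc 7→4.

Residual capacity of (7,4): 40

after path 1 (6→2→0, push 7): res(7,4)=41
after path 2 (6→7→0, push 7): res(7,4)=41
after path 3 (6→3→5→1→10→7→4→2→0, push 8): res(7,4)=33
after path 4 (6→7→8→0, push 16): res(7,4)=33
after path 5 (6→1→4→2→0, push 5): res(7,4)=33
after path 6 (6→1→4→7→8→0, push 4): res(7,4)=37
after path 7 (6→3→4→7→8→0, push 3): res(7,4)=40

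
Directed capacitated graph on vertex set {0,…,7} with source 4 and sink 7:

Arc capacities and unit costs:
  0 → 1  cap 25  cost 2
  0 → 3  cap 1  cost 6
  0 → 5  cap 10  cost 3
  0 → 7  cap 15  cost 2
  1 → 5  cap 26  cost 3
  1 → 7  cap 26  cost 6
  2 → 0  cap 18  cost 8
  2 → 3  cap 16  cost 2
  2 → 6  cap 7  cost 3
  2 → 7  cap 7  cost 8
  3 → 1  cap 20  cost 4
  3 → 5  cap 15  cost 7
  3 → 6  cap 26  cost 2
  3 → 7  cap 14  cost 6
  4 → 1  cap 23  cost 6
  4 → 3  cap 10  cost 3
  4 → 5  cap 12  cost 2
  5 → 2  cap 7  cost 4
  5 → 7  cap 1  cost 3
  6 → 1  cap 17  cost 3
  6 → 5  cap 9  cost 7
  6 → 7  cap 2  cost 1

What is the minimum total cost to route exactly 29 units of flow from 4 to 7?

shortest-cost path #1: 4→5→7 push 1 @ unit cost 5 (adds 5)
shortest-cost path #2: 4→3→6→7 push 2 @ unit cost 6 (adds 12)
shortest-cost path #3: 4→3→7 push 8 @ unit cost 9 (adds 72)
shortest-cost path #4: 4→1→7 push 18 @ unit cost 12 (adds 216)
total cost = 305

Minimum cost for 29 units: 305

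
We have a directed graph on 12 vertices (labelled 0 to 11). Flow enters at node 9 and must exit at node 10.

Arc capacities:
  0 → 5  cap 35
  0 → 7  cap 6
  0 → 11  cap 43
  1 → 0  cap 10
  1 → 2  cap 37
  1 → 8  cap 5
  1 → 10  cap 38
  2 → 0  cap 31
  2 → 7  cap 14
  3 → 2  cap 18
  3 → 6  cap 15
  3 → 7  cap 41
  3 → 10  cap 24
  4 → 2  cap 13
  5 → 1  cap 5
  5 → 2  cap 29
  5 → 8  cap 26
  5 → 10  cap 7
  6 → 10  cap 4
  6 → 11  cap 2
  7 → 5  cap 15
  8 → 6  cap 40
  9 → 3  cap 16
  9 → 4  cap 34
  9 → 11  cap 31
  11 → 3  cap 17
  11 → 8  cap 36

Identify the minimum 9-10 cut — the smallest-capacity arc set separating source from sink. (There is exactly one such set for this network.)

Min-cut arcs: {(3,10), (5,1), (5,10), (6,10)} (total capacity 40)

augment #1: 9→3→10 push 16
augment #2: 9→11→3→10 push 8
augment #3: 9→11→3→6→10 push 4
augment #4: 9→4→2→0→5→10 push 7
augment #5: 9→4→2→0→5→1→10 push 5
max flow = 40; residual-reachable set from 9 gives S-side
cut edges (S→T): {(3,10), (5,1), (5,10), (6,10)} total cap 40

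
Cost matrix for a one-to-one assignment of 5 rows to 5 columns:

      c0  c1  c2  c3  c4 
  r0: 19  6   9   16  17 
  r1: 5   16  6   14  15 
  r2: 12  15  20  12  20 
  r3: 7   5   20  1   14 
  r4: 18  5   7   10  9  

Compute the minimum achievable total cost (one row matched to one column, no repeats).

Minimum assignment cost: 34

optimal assignment: row0→col1 (cost 6), row1→col2 (cost 6), row2→col0 (cost 12), row3→col3 (cost 1), row4→col4 (cost 9)
total = 6 + 6 + 12 + 1 + 9 = 34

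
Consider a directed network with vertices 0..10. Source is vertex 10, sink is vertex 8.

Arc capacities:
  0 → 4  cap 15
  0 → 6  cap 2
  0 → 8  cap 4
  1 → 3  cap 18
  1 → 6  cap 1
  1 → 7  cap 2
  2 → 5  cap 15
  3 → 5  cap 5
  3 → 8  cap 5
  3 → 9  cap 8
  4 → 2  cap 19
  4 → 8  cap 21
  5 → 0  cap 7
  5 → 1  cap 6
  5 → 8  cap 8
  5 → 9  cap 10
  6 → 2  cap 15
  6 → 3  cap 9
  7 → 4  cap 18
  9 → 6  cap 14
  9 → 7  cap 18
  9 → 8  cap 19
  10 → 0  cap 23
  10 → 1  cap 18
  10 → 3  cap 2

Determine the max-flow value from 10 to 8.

Maximum flow value: 41

augment #1: 10→0→8 bottleneck 4, total now 4
augment #2: 10→3→8 bottleneck 2, total now 6
augment #3: 10→0→4→8 bottleneck 15, total now 21
augment #4: 10→1→3→8 bottleneck 3, total now 24
augment #5: 10→1→3→5→8 bottleneck 5, total now 29
augment #6: 10→1→3→9→8 bottleneck 8, total now 37
augment #7: 10→1→7→4→8 bottleneck 2, total now 39
augment #8: 10→0→6→2→5→8 bottleneck 2, total now 41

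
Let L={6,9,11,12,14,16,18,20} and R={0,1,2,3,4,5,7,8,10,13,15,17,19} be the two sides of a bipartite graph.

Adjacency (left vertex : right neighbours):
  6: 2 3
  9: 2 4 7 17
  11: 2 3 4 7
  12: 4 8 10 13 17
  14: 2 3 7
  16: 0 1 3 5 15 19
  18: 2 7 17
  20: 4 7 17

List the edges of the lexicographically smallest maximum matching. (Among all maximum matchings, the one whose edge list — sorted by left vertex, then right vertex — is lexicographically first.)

|M| = 7 (so the lex-smallest maximum matching has 7 edges)
process left vertices in ascending order; for each, take the smallest-labelled available neighbour that still permits 7 edges overall, or leave it unmatched if none does
lex-smallest matching: {6-2, 9-4, 11-3, 12-8, 14-7, 16-0, 18-17}

Lex-smallest maximum matching: {(6,2), (9,4), (11,3), (12,8), (14,7), (16,0), (18,17)}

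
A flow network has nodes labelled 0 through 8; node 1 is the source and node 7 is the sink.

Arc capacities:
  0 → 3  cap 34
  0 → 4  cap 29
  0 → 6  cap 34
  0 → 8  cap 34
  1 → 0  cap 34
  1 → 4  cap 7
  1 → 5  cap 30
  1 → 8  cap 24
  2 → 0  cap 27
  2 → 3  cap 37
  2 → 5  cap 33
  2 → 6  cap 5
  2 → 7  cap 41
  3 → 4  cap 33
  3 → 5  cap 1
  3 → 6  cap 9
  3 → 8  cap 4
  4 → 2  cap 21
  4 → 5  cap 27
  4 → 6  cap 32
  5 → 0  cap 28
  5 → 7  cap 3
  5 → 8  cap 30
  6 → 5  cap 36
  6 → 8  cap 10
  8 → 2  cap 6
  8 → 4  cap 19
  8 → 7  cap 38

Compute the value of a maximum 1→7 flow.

Maximum flow value: 68

augment #1: 1→5→7 bottleneck 3, total now 3
augment #2: 1→8→7 bottleneck 24, total now 27
augment #3: 1→0→8→7 bottleneck 14, total now 41
augment #4: 1→4→2→7 bottleneck 7, total now 48
augment #5: 1→0→4→2→7 bottleneck 14, total now 62
augment #6: 1→0→8→2→7 bottleneck 6, total now 68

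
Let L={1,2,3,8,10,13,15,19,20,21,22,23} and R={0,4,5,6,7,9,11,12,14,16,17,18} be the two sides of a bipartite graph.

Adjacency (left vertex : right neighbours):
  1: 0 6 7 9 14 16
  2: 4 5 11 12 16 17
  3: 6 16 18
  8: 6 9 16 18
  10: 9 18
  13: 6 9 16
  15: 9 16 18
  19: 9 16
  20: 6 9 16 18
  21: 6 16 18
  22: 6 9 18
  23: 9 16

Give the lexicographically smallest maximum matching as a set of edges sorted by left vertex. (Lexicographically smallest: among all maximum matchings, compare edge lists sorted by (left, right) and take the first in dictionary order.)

Lex-smallest maximum matching: {(1,0), (2,4), (3,6), (8,9), (10,18), (13,16)}

|M| = 6 (so the lex-smallest maximum matching has 6 edges)
process left vertices in ascending order; for each, take the smallest-labelled available neighbour that still permits 6 edges overall, or leave it unmatched if none does
lex-smallest matching: {1-0, 2-4, 3-6, 8-9, 10-18, 13-16}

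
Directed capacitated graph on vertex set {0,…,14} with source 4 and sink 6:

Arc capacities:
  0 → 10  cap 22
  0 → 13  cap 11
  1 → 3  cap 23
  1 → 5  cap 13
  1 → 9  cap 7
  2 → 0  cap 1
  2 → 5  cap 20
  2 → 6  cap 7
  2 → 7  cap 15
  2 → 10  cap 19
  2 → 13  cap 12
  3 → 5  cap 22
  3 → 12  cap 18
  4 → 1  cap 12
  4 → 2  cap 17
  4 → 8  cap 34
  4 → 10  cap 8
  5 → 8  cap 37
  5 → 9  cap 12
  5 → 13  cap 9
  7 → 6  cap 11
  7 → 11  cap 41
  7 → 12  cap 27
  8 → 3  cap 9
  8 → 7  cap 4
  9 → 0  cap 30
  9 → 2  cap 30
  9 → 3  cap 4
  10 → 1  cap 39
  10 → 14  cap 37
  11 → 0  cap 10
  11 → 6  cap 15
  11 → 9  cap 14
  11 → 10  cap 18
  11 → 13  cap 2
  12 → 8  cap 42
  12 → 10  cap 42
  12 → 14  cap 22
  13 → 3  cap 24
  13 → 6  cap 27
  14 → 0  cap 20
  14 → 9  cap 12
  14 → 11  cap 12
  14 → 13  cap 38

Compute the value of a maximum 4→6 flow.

augment #1: 4→2→6 bottleneck 7, total now 7
augment #2: 4→2→7→6 bottleneck 10, total now 17
augment #3: 4→8→7→6 bottleneck 1, total now 18
augment #4: 4→1→5→13→6 bottleneck 9, total now 27
augment #5: 4→8→7→11→6 bottleneck 3, total now 30
augment #6: 4→10→14→11→6 bottleneck 8, total now 38
augment #7: 4→1→9→0→13→6 bottleneck 3, total now 41
augment #8: 4→8→3→12→14→11→6 bottleneck 4, total now 45
augment #9: 4→8→3→12→14→13→6 bottleneck 5, total now 50

Maximum flow value: 50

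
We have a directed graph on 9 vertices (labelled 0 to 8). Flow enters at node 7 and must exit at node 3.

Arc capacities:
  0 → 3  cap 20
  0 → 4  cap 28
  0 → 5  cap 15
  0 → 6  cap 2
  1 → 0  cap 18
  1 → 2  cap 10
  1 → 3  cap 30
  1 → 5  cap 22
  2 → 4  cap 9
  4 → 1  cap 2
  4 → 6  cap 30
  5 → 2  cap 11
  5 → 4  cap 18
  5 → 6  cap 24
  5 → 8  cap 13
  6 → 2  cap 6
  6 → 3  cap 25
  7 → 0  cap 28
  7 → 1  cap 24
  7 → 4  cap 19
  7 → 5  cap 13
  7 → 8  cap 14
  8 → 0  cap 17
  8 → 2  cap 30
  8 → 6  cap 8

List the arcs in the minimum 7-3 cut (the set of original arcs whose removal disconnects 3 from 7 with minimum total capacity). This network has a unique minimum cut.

Min-cut arcs: {(0,3), (4,1), (6,3), (7,1)} (total capacity 71)

augment #1: 7→0→3 push 20
augment #2: 7→1→3 push 24
augment #3: 7→0→6→3 push 2
augment #4: 7→4→1→3 push 2
augment #5: 7→4→6→3 push 17
augment #6: 7→5→6→3 push 6
max flow = 71; residual-reachable set from 7 gives S-side
cut edges (S→T): {(0,3), (4,1), (6,3), (7,1)} total cap 71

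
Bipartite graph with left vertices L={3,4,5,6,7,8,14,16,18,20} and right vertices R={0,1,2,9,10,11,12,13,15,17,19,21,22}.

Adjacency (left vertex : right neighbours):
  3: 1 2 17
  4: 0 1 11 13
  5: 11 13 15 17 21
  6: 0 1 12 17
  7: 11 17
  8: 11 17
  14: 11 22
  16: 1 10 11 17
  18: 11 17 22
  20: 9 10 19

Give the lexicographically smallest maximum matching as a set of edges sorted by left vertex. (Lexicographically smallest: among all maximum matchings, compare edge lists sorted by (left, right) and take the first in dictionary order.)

Lex-smallest maximum matching: {(3,1), (4,0), (5,13), (6,12), (7,11), (8,17), (14,22), (16,10), (20,9)}

|M| = 9 (so the lex-smallest maximum matching has 9 edges)
process left vertices in ascending order; for each, take the smallest-labelled available neighbour that still permits 9 edges overall, or leave it unmatched if none does
lex-smallest matching: {3-1, 4-0, 5-13, 6-12, 7-11, 8-17, 14-22, 16-10, 20-9}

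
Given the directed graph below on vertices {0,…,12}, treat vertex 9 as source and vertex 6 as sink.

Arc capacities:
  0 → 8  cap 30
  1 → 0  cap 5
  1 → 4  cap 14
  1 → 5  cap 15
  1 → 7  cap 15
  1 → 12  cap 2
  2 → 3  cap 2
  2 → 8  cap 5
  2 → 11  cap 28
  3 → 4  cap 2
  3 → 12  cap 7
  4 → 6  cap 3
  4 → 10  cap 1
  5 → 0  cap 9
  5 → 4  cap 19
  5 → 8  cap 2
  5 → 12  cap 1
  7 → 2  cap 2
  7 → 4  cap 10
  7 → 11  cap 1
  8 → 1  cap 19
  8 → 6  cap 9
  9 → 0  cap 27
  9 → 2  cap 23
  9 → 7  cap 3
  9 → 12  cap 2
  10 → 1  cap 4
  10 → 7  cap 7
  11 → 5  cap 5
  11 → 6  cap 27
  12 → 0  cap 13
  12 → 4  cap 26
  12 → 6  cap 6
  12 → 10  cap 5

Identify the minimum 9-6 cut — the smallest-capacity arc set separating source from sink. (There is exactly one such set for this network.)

Min-cut arcs: {(1,12), (4,6), (5,12), (7,2), (7,11), (8,6), (9,2), (9,12)} (total capacity 43)

augment #1: 9→12→6 push 2
augment #2: 9→0→8→6 push 9
augment #3: 9→2→11→6 push 23
augment #4: 9→7→4→6 push 3
augment #5: 9→0→8→1→12→6 push 2
augment #6: 9→0→8→1→5→12→6 push 1
augment #7: 9→0→8→1→7→11→6 push 1
augment #8: 9→0→8→1→7→2→11→6 push 2
max flow = 43; residual-reachable set from 9 gives S-side
cut edges (S→T): {(1,12), (4,6), (5,12), (7,2), (7,11), (8,6), (9,2), (9,12)} total cap 43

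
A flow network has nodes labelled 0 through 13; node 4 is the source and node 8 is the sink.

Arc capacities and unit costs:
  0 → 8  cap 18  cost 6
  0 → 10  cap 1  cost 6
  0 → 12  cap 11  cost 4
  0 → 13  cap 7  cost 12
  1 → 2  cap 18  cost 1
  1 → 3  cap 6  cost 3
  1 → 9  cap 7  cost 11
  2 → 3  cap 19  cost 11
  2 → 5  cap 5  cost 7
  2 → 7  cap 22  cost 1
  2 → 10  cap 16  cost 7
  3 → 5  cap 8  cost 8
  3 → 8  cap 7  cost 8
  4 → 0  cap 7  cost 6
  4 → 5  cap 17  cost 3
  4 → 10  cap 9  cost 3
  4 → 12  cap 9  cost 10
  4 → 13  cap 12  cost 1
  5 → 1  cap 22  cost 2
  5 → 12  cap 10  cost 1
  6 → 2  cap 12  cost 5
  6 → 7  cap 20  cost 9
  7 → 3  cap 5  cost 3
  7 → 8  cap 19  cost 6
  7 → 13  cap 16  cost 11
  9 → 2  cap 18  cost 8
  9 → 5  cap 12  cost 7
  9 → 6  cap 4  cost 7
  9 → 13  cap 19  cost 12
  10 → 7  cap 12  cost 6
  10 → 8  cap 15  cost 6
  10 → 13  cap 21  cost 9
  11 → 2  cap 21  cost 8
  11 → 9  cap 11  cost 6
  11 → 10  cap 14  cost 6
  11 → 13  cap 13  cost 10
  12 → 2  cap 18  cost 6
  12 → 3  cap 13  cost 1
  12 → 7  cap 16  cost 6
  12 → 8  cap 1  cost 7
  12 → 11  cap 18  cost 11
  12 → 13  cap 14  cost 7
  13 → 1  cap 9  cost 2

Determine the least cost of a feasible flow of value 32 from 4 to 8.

shortest-cost path #1: 4→10→8 push 9 @ unit cost 9 (adds 81)
shortest-cost path #2: 4→5→12→8 push 1 @ unit cost 11 (adds 11)
shortest-cost path #3: 4→13→1→2→7→8 push 9 @ unit cost 11 (adds 99)
shortest-cost path #4: 4→0→8 push 7 @ unit cost 12 (adds 84)
shortest-cost path #5: 4→5→12→3→8 push 6 @ unit cost 13 (adds 78)
total cost = 353

Minimum cost for 32 units: 353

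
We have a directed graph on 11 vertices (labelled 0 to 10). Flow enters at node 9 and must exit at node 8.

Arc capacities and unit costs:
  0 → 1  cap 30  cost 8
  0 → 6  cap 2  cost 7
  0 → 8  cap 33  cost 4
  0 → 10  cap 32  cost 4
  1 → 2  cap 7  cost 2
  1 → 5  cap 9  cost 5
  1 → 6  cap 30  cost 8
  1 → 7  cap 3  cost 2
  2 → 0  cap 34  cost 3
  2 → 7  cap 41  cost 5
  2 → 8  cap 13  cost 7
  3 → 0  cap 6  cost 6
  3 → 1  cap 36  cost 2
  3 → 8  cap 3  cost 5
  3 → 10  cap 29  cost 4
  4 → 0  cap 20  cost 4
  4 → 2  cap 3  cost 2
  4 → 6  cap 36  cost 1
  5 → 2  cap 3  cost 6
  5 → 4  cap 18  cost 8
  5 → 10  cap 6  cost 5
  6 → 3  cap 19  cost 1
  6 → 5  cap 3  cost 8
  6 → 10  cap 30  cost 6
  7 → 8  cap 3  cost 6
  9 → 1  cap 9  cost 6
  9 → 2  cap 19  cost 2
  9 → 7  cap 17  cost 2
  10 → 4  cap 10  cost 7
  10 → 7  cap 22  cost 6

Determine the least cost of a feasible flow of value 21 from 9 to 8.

shortest-cost path #1: 9→7→8 push 3 @ unit cost 8 (adds 24)
shortest-cost path #2: 9→2→8 push 13 @ unit cost 9 (adds 117)
shortest-cost path #3: 9→2→0→8 push 5 @ unit cost 9 (adds 45)
total cost = 186

Minimum cost for 21 units: 186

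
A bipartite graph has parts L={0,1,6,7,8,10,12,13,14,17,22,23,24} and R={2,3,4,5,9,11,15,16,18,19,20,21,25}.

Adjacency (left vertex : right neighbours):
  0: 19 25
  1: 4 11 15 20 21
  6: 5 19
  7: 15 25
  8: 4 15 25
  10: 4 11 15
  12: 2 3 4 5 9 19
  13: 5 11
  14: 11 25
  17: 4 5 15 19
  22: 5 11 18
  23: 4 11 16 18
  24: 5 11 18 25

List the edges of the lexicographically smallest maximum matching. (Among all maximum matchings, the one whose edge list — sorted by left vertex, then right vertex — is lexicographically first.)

|M| = 10 (so the lex-smallest maximum matching has 10 edges)
process left vertices in ascending order; for each, take the smallest-labelled available neighbour that still permits 10 edges overall, or leave it unmatched if none does
lex-smallest matching: {0-19, 1-20, 6-5, 7-15, 8-4, 10-11, 12-2, 14-25, 22-18, 23-16}

Lex-smallest maximum matching: {(0,19), (1,20), (6,5), (7,15), (8,4), (10,11), (12,2), (14,25), (22,18), (23,16)}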